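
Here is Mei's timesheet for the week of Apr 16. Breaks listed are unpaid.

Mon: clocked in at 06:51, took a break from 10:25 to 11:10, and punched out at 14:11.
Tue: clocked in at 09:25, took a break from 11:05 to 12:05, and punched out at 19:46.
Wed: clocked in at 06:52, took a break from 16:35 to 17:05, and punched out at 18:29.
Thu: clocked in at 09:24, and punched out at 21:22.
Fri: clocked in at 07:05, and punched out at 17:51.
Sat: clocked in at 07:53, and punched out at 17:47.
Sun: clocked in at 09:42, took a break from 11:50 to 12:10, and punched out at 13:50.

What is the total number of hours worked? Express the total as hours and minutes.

Mon: 06:51–14:11 = 7 h 20 min; less 45 min break → 6 h 35 min
Tue: 09:25–19:46 = 10 h 21 min; less 60 min break → 9 h 21 min
Wed: 06:52–18:29 = 11 h 37 min; less 30 min break → 11 h 7 min
Thu: 09:24–21:22 = 11 h 58 min
Fri: 07:05–17:51 = 10 h 46 min
Sat: 07:53–17:47 = 9 h 54 min
Sun: 09:42–13:50 = 4 h 8 min; less 20 min break → 3 h 48 min
Total: 6 h 35 min + 9 h 21 min + 11 h 7 min + 11 h 58 min + 10 h 46 min + 9 h 54 min + 3 h 48 min = 63 h 29 min.

63 h 29 min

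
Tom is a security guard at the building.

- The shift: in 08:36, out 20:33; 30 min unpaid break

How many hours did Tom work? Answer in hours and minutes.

The shift: 08:36–20:33 = 11 h 57 min; less 30 min break → 11 h 27 min

11 h 27 min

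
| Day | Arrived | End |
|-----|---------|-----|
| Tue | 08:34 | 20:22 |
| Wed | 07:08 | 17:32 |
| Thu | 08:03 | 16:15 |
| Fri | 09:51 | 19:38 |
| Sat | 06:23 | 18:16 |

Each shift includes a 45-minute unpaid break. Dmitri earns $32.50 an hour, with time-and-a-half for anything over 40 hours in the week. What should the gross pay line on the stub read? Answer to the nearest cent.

$1705.44

Tue: 08:34–20:22 = 11 h 48 min; less 45 min break → 11 h 3 min
Wed: 07:08–17:32 = 10 h 24 min; less 45 min break → 9 h 39 min
Thu: 08:03–16:15 = 8 h 12 min; less 45 min break → 7 h 27 min
Fri: 09:51–19:38 = 9 h 47 min; less 45 min break → 9 h 2 min
Sat: 06:23–18:16 = 11 h 53 min; less 45 min break → 11 h 8 min
Total worked: 48 h 19 min = 2899 min.
Regular 40 h 0 min = 2400 min at $32.50/h; overtime 8 h 19 min = 499 min at $48.75/h.
Pay = (2400 × $32.50 + 499 × $48.75) ÷ 60 = $1705.44.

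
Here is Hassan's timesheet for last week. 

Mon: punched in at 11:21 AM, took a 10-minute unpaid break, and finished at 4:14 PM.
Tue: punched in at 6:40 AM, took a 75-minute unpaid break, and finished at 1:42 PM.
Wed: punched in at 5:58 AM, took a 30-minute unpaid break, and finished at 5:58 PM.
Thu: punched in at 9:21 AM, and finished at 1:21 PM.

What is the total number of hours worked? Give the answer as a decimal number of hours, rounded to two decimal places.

26.00 hours

Mon: 11:21 AM–4:14 PM = 4 h 53 min; less 10 min break → 4 h 43 min
Tue: 6:40 AM–1:42 PM = 7 h 2 min; less 75 min break → 5 h 47 min
Wed: 5:58 AM–5:58 PM = 12 h 0 min; less 30 min break → 11 h 30 min
Thu: 9:21 AM–1:21 PM = 4 h 0 min
Total: 4 h 43 min + 5 h 47 min + 11 h 30 min + 4 h 0 min = 26 h 0 min.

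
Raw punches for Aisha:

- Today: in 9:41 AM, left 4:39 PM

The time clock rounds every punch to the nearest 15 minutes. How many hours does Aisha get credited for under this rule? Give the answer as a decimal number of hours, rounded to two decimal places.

7.00 hours

Today: in 9:41 AM→9:45 AM, out 4:39 PM→4:45 PM; 7 h 0 min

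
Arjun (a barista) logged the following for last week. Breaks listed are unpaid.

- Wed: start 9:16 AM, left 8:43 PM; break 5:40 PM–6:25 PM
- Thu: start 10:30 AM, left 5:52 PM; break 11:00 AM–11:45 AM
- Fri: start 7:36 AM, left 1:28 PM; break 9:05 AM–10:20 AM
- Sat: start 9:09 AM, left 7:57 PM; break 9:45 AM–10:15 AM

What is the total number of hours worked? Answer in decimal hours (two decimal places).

32.23 hours

Wed: 9:16 AM–8:43 PM = 11 h 27 min; less 45 min break → 10 h 42 min
Thu: 10:30 AM–5:52 PM = 7 h 22 min; less 45 min break → 6 h 37 min
Fri: 7:36 AM–1:28 PM = 5 h 52 min; less 75 min break → 4 h 37 min
Sat: 9:09 AM–7:57 PM = 10 h 48 min; less 30 min break → 10 h 18 min
Total: 10 h 42 min + 6 h 37 min + 4 h 37 min + 10 h 18 min = 32 h 14 min.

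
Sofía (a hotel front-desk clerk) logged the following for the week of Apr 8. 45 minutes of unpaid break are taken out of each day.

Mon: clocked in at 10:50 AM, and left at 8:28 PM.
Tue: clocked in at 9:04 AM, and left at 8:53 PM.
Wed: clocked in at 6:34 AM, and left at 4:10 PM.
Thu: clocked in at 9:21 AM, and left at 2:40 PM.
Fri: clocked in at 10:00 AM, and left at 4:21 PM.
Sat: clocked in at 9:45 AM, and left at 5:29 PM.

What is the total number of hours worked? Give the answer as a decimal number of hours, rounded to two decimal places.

45.95 hours

Mon: 10:50 AM–8:28 PM = 9 h 38 min; less 45 min break → 8 h 53 min
Tue: 9:04 AM–8:53 PM = 11 h 49 min; less 45 min break → 11 h 4 min
Wed: 6:34 AM–4:10 PM = 9 h 36 min; less 45 min break → 8 h 51 min
Thu: 9:21 AM–2:40 PM = 5 h 19 min; less 45 min break → 4 h 34 min
Fri: 10:00 AM–4:21 PM = 6 h 21 min; less 45 min break → 5 h 36 min
Sat: 9:45 AM–5:29 PM = 7 h 44 min; less 45 min break → 6 h 59 min
Total: 8 h 53 min + 11 h 4 min + 8 h 51 min + 4 h 34 min + 5 h 36 min + 6 h 59 min = 45 h 57 min.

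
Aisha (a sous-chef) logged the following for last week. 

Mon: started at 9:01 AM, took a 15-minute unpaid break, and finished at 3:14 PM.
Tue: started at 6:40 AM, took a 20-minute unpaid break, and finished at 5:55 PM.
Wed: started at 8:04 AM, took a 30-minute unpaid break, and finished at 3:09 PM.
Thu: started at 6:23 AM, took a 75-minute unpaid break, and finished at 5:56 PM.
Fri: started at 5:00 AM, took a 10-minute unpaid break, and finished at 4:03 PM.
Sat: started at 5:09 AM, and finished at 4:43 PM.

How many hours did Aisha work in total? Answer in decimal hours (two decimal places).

Mon: 9:01 AM–3:14 PM = 6 h 13 min; less 15 min break → 5 h 58 min
Tue: 6:40 AM–5:55 PM = 11 h 15 min; less 20 min break → 10 h 55 min
Wed: 8:04 AM–3:09 PM = 7 h 5 min; less 30 min break → 6 h 35 min
Thu: 6:23 AM–5:56 PM = 11 h 33 min; less 75 min break → 10 h 18 min
Fri: 5:00 AM–4:03 PM = 11 h 3 min; less 10 min break → 10 h 53 min
Sat: 5:09 AM–4:43 PM = 11 h 34 min
Total: 5 h 58 min + 10 h 55 min + 6 h 35 min + 10 h 18 min + 10 h 53 min + 11 h 34 min = 56 h 13 min.

56.22 hours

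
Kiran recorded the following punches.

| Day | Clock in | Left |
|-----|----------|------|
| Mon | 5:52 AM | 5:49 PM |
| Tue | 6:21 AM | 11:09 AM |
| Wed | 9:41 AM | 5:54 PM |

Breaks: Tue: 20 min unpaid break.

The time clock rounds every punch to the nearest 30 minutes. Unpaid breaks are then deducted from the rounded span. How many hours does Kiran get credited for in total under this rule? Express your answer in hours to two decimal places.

24.67 hours

Mon: in 5:52 AM→6:00 AM, out 5:49 PM→6:00 PM; 12 h 0 min
Tue: in 6:21 AM→6:30 AM, out 11:09 AM→11:00 AM; 4 h 30 min − 20 min = 4 h 10 min
Wed: in 9:41 AM→9:30 AM, out 5:54 PM→6:00 PM; 8 h 30 min
Total credited: 24 h 40 min.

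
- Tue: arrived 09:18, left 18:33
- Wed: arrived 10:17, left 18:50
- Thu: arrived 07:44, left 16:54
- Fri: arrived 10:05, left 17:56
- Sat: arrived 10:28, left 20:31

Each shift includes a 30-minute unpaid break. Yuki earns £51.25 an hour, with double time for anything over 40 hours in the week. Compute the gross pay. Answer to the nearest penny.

Tue: 09:18–18:33 = 9 h 15 min; less 30 min break → 8 h 45 min
Wed: 10:17–18:50 = 8 h 33 min; less 30 min break → 8 h 3 min
Thu: 07:44–16:54 = 9 h 10 min; less 30 min break → 8 h 40 min
Fri: 10:05–17:56 = 7 h 51 min; less 30 min break → 7 h 21 min
Sat: 10:28–20:31 = 10 h 3 min; less 30 min break → 9 h 33 min
Total worked: 42 h 22 min = 2542 min.
Regular 40 h 0 min = 2400 min at £51.25/h; overtime 2 h 22 min = 142 min at £102.50/h.
Pay = (2400 × £51.25 + 142 × £102.50) ÷ 60 = £2292.58.

£2292.58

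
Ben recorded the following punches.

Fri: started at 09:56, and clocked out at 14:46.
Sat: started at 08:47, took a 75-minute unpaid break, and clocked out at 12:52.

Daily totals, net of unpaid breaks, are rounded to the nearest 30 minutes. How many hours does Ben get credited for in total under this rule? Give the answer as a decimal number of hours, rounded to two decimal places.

Fri: 09:56–14:46 = 4 h 50 min → rounds to 5 h 0 min
Sat: 08:47–12:52 = 4 h 5 min − 75 min = 2 h 50 min → rounds to 3 h 0 min
Total credited: 8 h 0 min.

8.00 hours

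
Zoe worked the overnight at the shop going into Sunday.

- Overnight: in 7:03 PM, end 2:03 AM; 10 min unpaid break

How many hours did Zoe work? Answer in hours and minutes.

Overnight: 7:03 PM → midnight = 4 h 57 min; midnight → 2:03 AM = 2 h 3 min; span 7 h 0 min; less 10 min break → 6 h 50 min

6 h 50 min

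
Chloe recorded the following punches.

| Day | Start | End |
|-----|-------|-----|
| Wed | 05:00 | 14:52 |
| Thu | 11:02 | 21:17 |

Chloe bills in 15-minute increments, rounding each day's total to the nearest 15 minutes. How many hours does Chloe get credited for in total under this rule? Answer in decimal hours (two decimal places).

Wed: 05:00–14:52 = 9 h 52 min → rounds to 9 h 45 min
Thu: 11:02–21:17 = 10 h 15 min → rounds to 10 h 15 min
Total credited: 20 h 0 min.

20.00 hours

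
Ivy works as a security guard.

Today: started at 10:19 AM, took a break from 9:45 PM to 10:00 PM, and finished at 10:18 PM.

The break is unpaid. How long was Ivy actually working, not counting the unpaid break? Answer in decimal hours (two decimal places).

11.73 hours

Today: 10:19 AM–10:18 PM = 11 h 59 min; less 15 min break → 11 h 44 min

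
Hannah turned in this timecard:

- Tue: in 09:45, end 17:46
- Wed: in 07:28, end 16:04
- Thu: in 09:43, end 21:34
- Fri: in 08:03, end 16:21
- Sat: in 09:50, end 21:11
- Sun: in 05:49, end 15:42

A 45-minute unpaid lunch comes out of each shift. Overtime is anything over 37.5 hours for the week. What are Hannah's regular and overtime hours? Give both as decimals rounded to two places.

Regular 37.50 hours, overtime 16.00 hours

Tue: 09:45–17:46 = 8 h 1 min; less 45 min break → 7 h 16 min
Wed: 07:28–16:04 = 8 h 36 min; less 45 min break → 7 h 51 min
Thu: 09:43–21:34 = 11 h 51 min; less 45 min break → 11 h 6 min
Fri: 08:03–16:21 = 8 h 18 min; less 45 min break → 7 h 33 min
Sat: 09:50–21:11 = 11 h 21 min; less 45 min break → 10 h 36 min
Sun: 05:49–15:42 = 9 h 53 min; less 45 min break → 9 h 8 min
Total worked: 53 h 30 min = 53.50 h.
Threshold 37.5 h → overtime 16 h 0 min, regular 37 h 30 min.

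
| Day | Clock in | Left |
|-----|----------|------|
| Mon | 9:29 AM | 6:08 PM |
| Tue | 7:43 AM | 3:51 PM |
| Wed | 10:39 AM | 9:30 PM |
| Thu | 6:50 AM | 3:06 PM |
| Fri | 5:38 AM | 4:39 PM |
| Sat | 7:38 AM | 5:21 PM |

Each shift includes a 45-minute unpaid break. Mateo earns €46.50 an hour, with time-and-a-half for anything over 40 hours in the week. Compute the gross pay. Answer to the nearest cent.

Mon: 9:29 AM–6:08 PM = 8 h 39 min; less 45 min break → 7 h 54 min
Tue: 7:43 AM–3:51 PM = 8 h 8 min; less 45 min break → 7 h 23 min
Wed: 10:39 AM–9:30 PM = 10 h 51 min; less 45 min break → 10 h 6 min
Thu: 6:50 AM–3:06 PM = 8 h 16 min; less 45 min break → 7 h 31 min
Fri: 5:38 AM–4:39 PM = 11 h 1 min; less 45 min break → 10 h 16 min
Sat: 7:38 AM–5:21 PM = 9 h 43 min; less 45 min break → 8 h 58 min
Total worked: 52 h 8 min = 3128 min.
Regular 40 h 0 min = 2400 min at €46.50/h; overtime 12 h 8 min = 728 min at €69.75/h.
Pay = (2400 × €46.50 + 728 × €69.75) ÷ 60 = €2706.30.

€2706.30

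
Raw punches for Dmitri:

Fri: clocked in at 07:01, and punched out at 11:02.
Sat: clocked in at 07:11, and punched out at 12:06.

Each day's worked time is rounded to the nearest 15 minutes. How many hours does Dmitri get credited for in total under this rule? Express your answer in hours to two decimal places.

Fri: 07:01–11:02 = 4 h 1 min → rounds to 4 h 0 min
Sat: 07:11–12:06 = 4 h 55 min → rounds to 5 h 0 min
Total credited: 9 h 0 min.

9.00 hours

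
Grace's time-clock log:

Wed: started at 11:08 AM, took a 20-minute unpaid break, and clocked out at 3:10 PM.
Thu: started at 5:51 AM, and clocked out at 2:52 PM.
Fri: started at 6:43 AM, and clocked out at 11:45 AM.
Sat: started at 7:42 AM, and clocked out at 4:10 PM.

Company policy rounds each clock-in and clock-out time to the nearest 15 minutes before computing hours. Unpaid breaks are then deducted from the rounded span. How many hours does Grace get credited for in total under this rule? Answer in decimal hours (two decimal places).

Wed: in 11:08 AM→11:15 AM, out 3:10 PM→3:15 PM; 4 h 0 min − 20 min = 3 h 40 min
Thu: in 5:51 AM→5:45 AM, out 2:52 PM→2:45 PM; 9 h 0 min
Fri: in 6:43 AM→6:45 AM, out 11:45 AM→11:45 AM; 5 h 0 min
Sat: in 7:42 AM→7:45 AM, out 4:10 PM→4:15 PM; 8 h 30 min
Total credited: 26 h 10 min.

26.17 hours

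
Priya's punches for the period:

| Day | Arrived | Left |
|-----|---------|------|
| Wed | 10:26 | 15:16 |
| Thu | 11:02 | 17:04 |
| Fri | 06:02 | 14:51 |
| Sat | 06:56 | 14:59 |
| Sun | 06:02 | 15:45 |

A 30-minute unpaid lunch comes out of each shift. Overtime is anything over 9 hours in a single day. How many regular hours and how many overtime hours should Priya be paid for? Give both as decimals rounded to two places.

Regular 34.73 hours, overtime 0.22 hours

Wed: 10:26–15:16 = 4 h 50 min; less 30 min break → 4 h 20 min
Thu: 11:02–17:04 = 6 h 2 min; less 30 min break → 5 h 32 min
Fri: 06:02–14:51 = 8 h 49 min; less 30 min break → 8 h 19 min
Sat: 06:56–14:59 = 8 h 3 min; less 30 min break → 7 h 33 min
Sun: 06:02–15:45 = 9 h 43 min; less 30 min break → 9 h 13 min
Wed reg 4 h 20 min / OT 0 h 0 min; Thu reg 5 h 32 min / OT 0 h 0 min; Fri reg 8 h 19 min / OT 0 h 0 min; Sat reg 7 h 33 min / OT 0 h 0 min; Sun reg 9 h 0 min / OT 0 h 13 min.
Totals: regular 34 h 44 min, overtime 0 h 13 min.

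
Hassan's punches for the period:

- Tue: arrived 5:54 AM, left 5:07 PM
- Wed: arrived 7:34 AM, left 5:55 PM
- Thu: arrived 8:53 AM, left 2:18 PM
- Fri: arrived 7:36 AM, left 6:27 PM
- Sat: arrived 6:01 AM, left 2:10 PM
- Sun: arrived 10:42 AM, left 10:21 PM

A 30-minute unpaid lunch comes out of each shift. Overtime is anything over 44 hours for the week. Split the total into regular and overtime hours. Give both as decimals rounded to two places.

Tue: 5:54 AM–5:07 PM = 11 h 13 min; less 30 min break → 10 h 43 min
Wed: 7:34 AM–5:55 PM = 10 h 21 min; less 30 min break → 9 h 51 min
Thu: 8:53 AM–2:18 PM = 5 h 25 min; less 30 min break → 4 h 55 min
Fri: 7:36 AM–6:27 PM = 10 h 51 min; less 30 min break → 10 h 21 min
Sat: 6:01 AM–2:10 PM = 8 h 9 min; less 30 min break → 7 h 39 min
Sun: 10:42 AM–10:21 PM = 11 h 39 min; less 30 min break → 11 h 9 min
Total worked: 54 h 38 min = 54.63 h.
Threshold 44 h → overtime 10 h 38 min, regular 44 h 0 min.

Regular 44.00 hours, overtime 10.63 hours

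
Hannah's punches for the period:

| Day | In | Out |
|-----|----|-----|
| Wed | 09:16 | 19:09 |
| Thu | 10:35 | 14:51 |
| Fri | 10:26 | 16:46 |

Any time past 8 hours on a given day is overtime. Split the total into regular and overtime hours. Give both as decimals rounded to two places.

Wed: 09:16–19:09 = 9 h 53 min
Thu: 10:35–14:51 = 4 h 16 min
Fri: 10:26–16:46 = 6 h 20 min
Wed reg 8 h 0 min / OT 1 h 53 min; Thu reg 4 h 16 min / OT 0 h 0 min; Fri reg 6 h 20 min / OT 0 h 0 min.
Totals: regular 18 h 36 min, overtime 1 h 53 min.

Regular 18.60 hours, overtime 1.88 hours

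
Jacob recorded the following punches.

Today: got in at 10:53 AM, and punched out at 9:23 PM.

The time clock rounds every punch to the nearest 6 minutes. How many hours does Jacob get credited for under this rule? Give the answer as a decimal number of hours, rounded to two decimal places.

10.50 hours

Today: in 10:53 AM→10:54 AM, out 9:23 PM→9:24 PM; 10 h 30 min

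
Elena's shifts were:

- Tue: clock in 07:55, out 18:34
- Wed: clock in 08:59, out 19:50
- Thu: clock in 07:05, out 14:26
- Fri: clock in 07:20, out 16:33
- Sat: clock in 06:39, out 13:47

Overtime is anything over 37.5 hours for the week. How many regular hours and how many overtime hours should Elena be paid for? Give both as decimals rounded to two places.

Tue: 07:55–18:34 = 10 h 39 min
Wed: 08:59–19:50 = 10 h 51 min
Thu: 07:05–14:26 = 7 h 21 min
Fri: 07:20–16:33 = 9 h 13 min
Sat: 06:39–13:47 = 7 h 8 min
Total worked: 45 h 12 min = 45.20 h.
Threshold 37.5 h → overtime 7 h 42 min, regular 37 h 30 min.

Regular 37.50 hours, overtime 7.70 hours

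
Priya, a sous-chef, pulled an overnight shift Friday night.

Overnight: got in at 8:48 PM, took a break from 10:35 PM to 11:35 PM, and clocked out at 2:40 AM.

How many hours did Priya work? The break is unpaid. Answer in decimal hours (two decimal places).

Overnight: 8:48 PM → midnight = 3 h 12 min; midnight → 2:40 AM = 2 h 40 min; span 5 h 52 min; less 60 min break → 4 h 52 min

4.87 hours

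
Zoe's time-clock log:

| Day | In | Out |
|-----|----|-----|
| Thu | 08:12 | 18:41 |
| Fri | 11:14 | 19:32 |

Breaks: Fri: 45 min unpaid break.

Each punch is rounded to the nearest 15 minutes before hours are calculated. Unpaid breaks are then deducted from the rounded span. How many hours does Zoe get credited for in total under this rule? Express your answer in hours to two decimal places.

18.00 hours

Thu: in 08:12→08:15, out 18:41→18:45; 10 h 30 min
Fri: in 11:14→11:15, out 19:32→19:30; 8 h 15 min − 45 min = 7 h 30 min
Total credited: 18 h 0 min.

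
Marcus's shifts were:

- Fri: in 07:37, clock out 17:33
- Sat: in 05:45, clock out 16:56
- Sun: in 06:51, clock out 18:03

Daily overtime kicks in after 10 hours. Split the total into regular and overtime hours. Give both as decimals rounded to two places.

Fri: 07:37–17:33 = 9 h 56 min
Sat: 05:45–16:56 = 11 h 11 min
Sun: 06:51–18:03 = 11 h 12 min
Fri reg 9 h 56 min / OT 0 h 0 min; Sat reg 10 h 0 min / OT 1 h 11 min; Sun reg 10 h 0 min / OT 1 h 12 min.
Totals: regular 29 h 56 min, overtime 2 h 23 min.

Regular 29.93 hours, overtime 2.38 hours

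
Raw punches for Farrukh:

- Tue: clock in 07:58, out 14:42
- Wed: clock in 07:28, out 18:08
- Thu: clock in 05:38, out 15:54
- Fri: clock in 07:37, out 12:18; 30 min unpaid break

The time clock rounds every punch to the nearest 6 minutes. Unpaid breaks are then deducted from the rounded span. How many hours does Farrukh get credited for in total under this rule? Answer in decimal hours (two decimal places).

Tue: in 07:58→08:00, out 14:42→14:42; 6 h 42 min
Wed: in 07:28→07:30, out 18:08→18:06; 10 h 36 min
Thu: in 05:38→05:36, out 15:54→15:54; 10 h 18 min
Fri: in 07:37→07:36, out 12:18→12:18; 4 h 42 min − 30 min = 4 h 12 min
Total credited: 31 h 48 min.

31.80 hours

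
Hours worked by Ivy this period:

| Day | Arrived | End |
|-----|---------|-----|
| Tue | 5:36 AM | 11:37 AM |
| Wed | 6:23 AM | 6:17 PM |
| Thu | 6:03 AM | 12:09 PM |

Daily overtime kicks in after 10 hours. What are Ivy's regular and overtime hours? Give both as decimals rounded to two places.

Tue: 5:36 AM–11:37 AM = 6 h 1 min
Wed: 6:23 AM–6:17 PM = 11 h 54 min
Thu: 6:03 AM–12:09 PM = 6 h 6 min
Tue reg 6 h 1 min / OT 0 h 0 min; Wed reg 10 h 0 min / OT 1 h 54 min; Thu reg 6 h 6 min / OT 0 h 0 min.
Totals: regular 22 h 7 min, overtime 1 h 54 min.

Regular 22.12 hours, overtime 1.90 hours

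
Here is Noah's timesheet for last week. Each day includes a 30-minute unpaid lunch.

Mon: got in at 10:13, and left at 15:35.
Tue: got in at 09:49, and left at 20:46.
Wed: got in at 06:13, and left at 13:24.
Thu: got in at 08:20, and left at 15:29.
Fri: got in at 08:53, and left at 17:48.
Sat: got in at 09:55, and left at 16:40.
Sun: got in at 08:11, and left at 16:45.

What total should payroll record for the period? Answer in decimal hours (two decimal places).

51.38 hours

Mon: 10:13–15:35 = 5 h 22 min; less 30 min break → 4 h 52 min
Tue: 09:49–20:46 = 10 h 57 min; less 30 min break → 10 h 27 min
Wed: 06:13–13:24 = 7 h 11 min; less 30 min break → 6 h 41 min
Thu: 08:20–15:29 = 7 h 9 min; less 30 min break → 6 h 39 min
Fri: 08:53–17:48 = 8 h 55 min; less 30 min break → 8 h 25 min
Sat: 09:55–16:40 = 6 h 45 min; less 30 min break → 6 h 15 min
Sun: 08:11–16:45 = 8 h 34 min; less 30 min break → 8 h 4 min
Total: 4 h 52 min + 10 h 27 min + 6 h 41 min + 6 h 39 min + 8 h 25 min + 6 h 15 min + 8 h 4 min = 51 h 23 min.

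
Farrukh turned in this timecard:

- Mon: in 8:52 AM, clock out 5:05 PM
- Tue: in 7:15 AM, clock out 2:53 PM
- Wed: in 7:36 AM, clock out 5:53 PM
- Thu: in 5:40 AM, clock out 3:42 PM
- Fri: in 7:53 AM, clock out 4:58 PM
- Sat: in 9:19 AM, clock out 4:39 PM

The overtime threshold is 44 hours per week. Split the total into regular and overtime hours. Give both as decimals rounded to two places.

Regular 44.00 hours, overtime 8.58 hours

Mon: 8:52 AM–5:05 PM = 8 h 13 min
Tue: 7:15 AM–2:53 PM = 7 h 38 min
Wed: 7:36 AM–5:53 PM = 10 h 17 min
Thu: 5:40 AM–3:42 PM = 10 h 2 min
Fri: 7:53 AM–4:58 PM = 9 h 5 min
Sat: 9:19 AM–4:39 PM = 7 h 20 min
Total worked: 52 h 35 min = 52.58 h.
Threshold 44 h → overtime 8 h 35 min, regular 44 h 0 min.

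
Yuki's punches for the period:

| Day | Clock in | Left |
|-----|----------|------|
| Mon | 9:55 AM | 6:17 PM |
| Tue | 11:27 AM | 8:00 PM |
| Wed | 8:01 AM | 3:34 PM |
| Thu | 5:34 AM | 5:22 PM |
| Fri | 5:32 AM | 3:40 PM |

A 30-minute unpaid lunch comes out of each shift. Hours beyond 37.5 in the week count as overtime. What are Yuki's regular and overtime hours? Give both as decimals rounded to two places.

Regular 37.50 hours, overtime 6.40 hours

Mon: 9:55 AM–6:17 PM = 8 h 22 min; less 30 min break → 7 h 52 min
Tue: 11:27 AM–8:00 PM = 8 h 33 min; less 30 min break → 8 h 3 min
Wed: 8:01 AM–3:34 PM = 7 h 33 min; less 30 min break → 7 h 3 min
Thu: 5:34 AM–5:22 PM = 11 h 48 min; less 30 min break → 11 h 18 min
Fri: 5:32 AM–3:40 PM = 10 h 8 min; less 30 min break → 9 h 38 min
Total worked: 43 h 54 min = 43.90 h.
Threshold 37.5 h → overtime 6 h 24 min, regular 37 h 30 min.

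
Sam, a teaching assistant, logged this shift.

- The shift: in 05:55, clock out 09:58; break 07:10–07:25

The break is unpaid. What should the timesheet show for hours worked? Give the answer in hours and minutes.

The shift: 05:55–09:58 = 4 h 3 min; less 15 min break → 3 h 48 min

3 h 48 min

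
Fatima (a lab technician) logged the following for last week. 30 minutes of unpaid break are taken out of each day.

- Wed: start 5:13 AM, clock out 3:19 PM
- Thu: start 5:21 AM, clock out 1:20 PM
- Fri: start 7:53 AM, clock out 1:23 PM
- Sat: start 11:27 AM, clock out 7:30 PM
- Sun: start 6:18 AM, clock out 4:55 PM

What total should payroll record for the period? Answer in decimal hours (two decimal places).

Wed: 5:13 AM–3:19 PM = 10 h 6 min; less 30 min break → 9 h 36 min
Thu: 5:21 AM–1:20 PM = 7 h 59 min; less 30 min break → 7 h 29 min
Fri: 7:53 AM–1:23 PM = 5 h 30 min; less 30 min break → 5 h 0 min
Sat: 11:27 AM–7:30 PM = 8 h 3 min; less 30 min break → 7 h 33 min
Sun: 6:18 AM–4:55 PM = 10 h 37 min; less 30 min break → 10 h 7 min
Total: 9 h 36 min + 7 h 29 min + 5 h 0 min + 7 h 33 min + 10 h 7 min = 39 h 45 min.

39.75 hours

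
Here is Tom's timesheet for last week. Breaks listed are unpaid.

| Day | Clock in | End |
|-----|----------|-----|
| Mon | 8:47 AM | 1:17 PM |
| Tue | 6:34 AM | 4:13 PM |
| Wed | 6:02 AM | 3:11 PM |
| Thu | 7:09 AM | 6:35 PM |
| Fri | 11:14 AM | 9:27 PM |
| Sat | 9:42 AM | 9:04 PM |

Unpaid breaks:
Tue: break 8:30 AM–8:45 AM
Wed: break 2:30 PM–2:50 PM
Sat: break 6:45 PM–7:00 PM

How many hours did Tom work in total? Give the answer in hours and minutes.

Mon: 8:47 AM–1:17 PM = 4 h 30 min
Tue: 6:34 AM–4:13 PM = 9 h 39 min; less 15 min break → 9 h 24 min
Wed: 6:02 AM–3:11 PM = 9 h 9 min; less 20 min break → 8 h 49 min
Thu: 7:09 AM–6:35 PM = 11 h 26 min
Fri: 11:14 AM–9:27 PM = 10 h 13 min
Sat: 9:42 AM–9:04 PM = 11 h 22 min; less 15 min break → 11 h 7 min
Total: 4 h 30 min + 9 h 24 min + 8 h 49 min + 11 h 26 min + 10 h 13 min + 11 h 7 min = 55 h 29 min.

55 h 29 min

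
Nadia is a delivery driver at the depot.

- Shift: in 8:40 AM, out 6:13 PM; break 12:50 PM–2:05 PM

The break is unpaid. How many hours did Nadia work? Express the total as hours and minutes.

8 h 18 min

Shift: 8:40 AM–6:13 PM = 9 h 33 min; less 75 min break → 8 h 18 min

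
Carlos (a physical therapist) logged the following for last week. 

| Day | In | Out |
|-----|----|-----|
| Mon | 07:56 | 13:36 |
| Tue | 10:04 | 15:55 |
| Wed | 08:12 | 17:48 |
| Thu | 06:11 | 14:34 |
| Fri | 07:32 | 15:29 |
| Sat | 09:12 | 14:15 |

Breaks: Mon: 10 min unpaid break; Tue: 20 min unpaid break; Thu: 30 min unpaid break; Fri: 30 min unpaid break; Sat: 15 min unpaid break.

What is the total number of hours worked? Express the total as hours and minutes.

40 h 45 min

Mon: 07:56–13:36 = 5 h 40 min; less 10 min break → 5 h 30 min
Tue: 10:04–15:55 = 5 h 51 min; less 20 min break → 5 h 31 min
Wed: 08:12–17:48 = 9 h 36 min
Thu: 06:11–14:34 = 8 h 23 min; less 30 min break → 7 h 53 min
Fri: 07:32–15:29 = 7 h 57 min; less 30 min break → 7 h 27 min
Sat: 09:12–14:15 = 5 h 3 min; less 15 min break → 4 h 48 min
Total: 5 h 30 min + 5 h 31 min + 9 h 36 min + 7 h 53 min + 7 h 27 min + 4 h 48 min = 40 h 45 min.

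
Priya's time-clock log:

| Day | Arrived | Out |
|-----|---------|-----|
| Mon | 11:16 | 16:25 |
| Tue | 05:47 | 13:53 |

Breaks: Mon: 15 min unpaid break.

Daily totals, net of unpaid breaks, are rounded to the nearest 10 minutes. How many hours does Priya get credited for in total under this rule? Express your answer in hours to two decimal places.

Mon: 11:16–16:25 = 5 h 9 min − 15 min = 4 h 54 min → rounds to 4 h 50 min
Tue: 05:47–13:53 = 8 h 6 min → rounds to 8 h 10 min
Total credited: 13 h 0 min.

13.00 hours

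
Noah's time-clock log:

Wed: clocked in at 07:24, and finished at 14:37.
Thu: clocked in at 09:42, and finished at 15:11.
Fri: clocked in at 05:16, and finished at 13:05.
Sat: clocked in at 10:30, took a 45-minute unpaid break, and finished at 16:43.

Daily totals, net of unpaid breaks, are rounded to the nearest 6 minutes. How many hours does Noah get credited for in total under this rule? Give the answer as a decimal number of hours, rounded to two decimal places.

Wed: 07:24–14:37 = 7 h 13 min → rounds to 7 h 12 min
Thu: 09:42–15:11 = 5 h 29 min → rounds to 5 h 30 min
Fri: 05:16–13:05 = 7 h 49 min → rounds to 7 h 48 min
Sat: 10:30–16:43 = 6 h 13 min − 45 min = 5 h 28 min → rounds to 5 h 30 min
Total credited: 26 h 0 min.

26.00 hours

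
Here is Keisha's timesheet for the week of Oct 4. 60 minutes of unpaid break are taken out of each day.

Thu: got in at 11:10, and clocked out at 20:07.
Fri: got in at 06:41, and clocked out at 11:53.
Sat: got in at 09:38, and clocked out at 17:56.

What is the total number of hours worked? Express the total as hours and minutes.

Thu: 11:10–20:07 = 8 h 57 min; less 60 min break → 7 h 57 min
Fri: 06:41–11:53 = 5 h 12 min; less 60 min break → 4 h 12 min
Sat: 09:38–17:56 = 8 h 18 min; less 60 min break → 7 h 18 min
Total: 7 h 57 min + 4 h 12 min + 7 h 18 min = 19 h 27 min.

19 h 27 min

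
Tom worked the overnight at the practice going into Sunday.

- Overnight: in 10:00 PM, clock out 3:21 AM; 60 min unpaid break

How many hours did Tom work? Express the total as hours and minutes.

4 h 21 min

Overnight: 10:00 PM → midnight = 2 h 0 min; midnight → 3:21 AM = 3 h 21 min; span 5 h 21 min; less 60 min break → 4 h 21 min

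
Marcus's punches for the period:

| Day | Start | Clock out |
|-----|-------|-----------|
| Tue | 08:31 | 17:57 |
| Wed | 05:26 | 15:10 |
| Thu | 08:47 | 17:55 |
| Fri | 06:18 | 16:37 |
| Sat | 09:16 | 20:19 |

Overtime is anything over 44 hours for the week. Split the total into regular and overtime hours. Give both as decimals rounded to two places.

Regular 44.00 hours, overtime 5.67 hours

Tue: 08:31–17:57 = 9 h 26 min
Wed: 05:26–15:10 = 9 h 44 min
Thu: 08:47–17:55 = 9 h 8 min
Fri: 06:18–16:37 = 10 h 19 min
Sat: 09:16–20:19 = 11 h 3 min
Total worked: 49 h 40 min = 49.67 h.
Threshold 44 h → overtime 5 h 40 min, regular 44 h 0 min.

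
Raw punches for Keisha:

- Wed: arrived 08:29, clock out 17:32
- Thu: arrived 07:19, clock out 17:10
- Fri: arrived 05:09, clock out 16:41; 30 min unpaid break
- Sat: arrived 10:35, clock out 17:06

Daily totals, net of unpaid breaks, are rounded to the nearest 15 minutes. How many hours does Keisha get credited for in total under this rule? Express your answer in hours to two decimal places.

36.25 hours

Wed: 08:29–17:32 = 9 h 3 min → rounds to 9 h 0 min
Thu: 07:19–17:10 = 9 h 51 min → rounds to 9 h 45 min
Fri: 05:09–16:41 = 11 h 32 min − 30 min = 11 h 2 min → rounds to 11 h 0 min
Sat: 10:35–17:06 = 6 h 31 min → rounds to 6 h 30 min
Total credited: 36 h 15 min.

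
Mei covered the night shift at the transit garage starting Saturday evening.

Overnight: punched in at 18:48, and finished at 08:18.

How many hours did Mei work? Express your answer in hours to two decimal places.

13.50 hours

Overnight: 18:48 → midnight = 5 h 12 min; midnight → 08:18 = 8 h 18 min; span 13 h 30 min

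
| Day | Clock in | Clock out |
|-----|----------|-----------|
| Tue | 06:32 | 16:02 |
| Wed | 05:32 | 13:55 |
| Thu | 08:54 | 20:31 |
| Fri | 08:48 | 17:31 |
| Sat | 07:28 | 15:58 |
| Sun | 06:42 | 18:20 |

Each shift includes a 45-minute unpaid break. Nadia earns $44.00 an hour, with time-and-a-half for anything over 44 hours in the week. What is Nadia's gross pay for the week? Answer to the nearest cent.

Tue: 06:32–16:02 = 9 h 30 min; less 45 min break → 8 h 45 min
Wed: 05:32–13:55 = 8 h 23 min; less 45 min break → 7 h 38 min
Thu: 08:54–20:31 = 11 h 37 min; less 45 min break → 10 h 52 min
Fri: 08:48–17:31 = 8 h 43 min; less 45 min break → 7 h 58 min
Sat: 07:28–15:58 = 8 h 30 min; less 45 min break → 7 h 45 min
Sun: 06:42–18:20 = 11 h 38 min; less 45 min break → 10 h 53 min
Total worked: 53 h 51 min = 3231 min.
Regular 44 h 0 min = 2640 min at $44.00/h; overtime 9 h 51 min = 591 min at $66.00/h.
Pay = (2640 × $44.00 + 591 × $66.00) ÷ 60 = $2586.10.

$2586.10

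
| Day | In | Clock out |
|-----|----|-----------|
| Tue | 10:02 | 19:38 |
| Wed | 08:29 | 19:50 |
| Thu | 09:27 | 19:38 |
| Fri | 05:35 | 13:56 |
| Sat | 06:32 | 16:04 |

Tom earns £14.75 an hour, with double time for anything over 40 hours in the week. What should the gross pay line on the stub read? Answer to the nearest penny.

£855.99

Tue: 10:02–19:38 = 9 h 36 min
Wed: 08:29–19:50 = 11 h 21 min
Thu: 09:27–19:38 = 10 h 11 min
Fri: 05:35–13:56 = 8 h 21 min
Sat: 06:32–16:04 = 9 h 32 min
Total worked: 49 h 1 min = 2941 min.
Regular 40 h 0 min = 2400 min at £14.75/h; overtime 9 h 1 min = 541 min at £29.50/h.
Pay = (2400 × £14.75 + 541 × £29.50) ÷ 60 = £855.99.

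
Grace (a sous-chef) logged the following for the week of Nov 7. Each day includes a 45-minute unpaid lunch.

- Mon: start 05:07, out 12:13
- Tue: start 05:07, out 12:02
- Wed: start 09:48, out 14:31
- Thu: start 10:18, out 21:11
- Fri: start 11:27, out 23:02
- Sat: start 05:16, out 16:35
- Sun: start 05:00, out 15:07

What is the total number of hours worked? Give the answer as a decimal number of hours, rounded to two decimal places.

57.38 hours

Mon: 05:07–12:13 = 7 h 6 min; less 45 min break → 6 h 21 min
Tue: 05:07–12:02 = 6 h 55 min; less 45 min break → 6 h 10 min
Wed: 09:48–14:31 = 4 h 43 min; less 45 min break → 3 h 58 min
Thu: 10:18–21:11 = 10 h 53 min; less 45 min break → 10 h 8 min
Fri: 11:27–23:02 = 11 h 35 min; less 45 min break → 10 h 50 min
Sat: 05:16–16:35 = 11 h 19 min; less 45 min break → 10 h 34 min
Sun: 05:00–15:07 = 10 h 7 min; less 45 min break → 9 h 22 min
Total: 6 h 21 min + 6 h 10 min + 3 h 58 min + 10 h 8 min + 10 h 50 min + 10 h 34 min + 9 h 22 min = 57 h 23 min.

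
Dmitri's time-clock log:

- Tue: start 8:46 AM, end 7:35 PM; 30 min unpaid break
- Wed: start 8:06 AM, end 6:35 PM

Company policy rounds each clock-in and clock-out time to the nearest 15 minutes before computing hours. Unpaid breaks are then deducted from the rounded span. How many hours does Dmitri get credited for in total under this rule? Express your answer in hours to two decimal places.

20.75 hours

Tue: in 8:46 AM→8:45 AM, out 7:35 PM→7:30 PM; 10 h 45 min − 30 min = 10 h 15 min
Wed: in 8:06 AM→8:00 AM, out 6:35 PM→6:30 PM; 10 h 30 min
Total credited: 20 h 45 min.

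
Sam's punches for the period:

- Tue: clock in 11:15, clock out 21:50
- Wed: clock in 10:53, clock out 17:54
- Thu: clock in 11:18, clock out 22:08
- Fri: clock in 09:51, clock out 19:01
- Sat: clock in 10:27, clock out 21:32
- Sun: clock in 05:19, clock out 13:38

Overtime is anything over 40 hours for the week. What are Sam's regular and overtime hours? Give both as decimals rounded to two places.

Tue: 11:15–21:50 = 10 h 35 min
Wed: 10:53–17:54 = 7 h 1 min
Thu: 11:18–22:08 = 10 h 50 min
Fri: 09:51–19:01 = 9 h 10 min
Sat: 10:27–21:32 = 11 h 5 min
Sun: 05:19–13:38 = 8 h 19 min
Total worked: 57 h 0 min = 57.00 h.
Threshold 40 h → overtime 17 h 0 min, regular 40 h 0 min.

Regular 40.00 hours, overtime 17.00 hours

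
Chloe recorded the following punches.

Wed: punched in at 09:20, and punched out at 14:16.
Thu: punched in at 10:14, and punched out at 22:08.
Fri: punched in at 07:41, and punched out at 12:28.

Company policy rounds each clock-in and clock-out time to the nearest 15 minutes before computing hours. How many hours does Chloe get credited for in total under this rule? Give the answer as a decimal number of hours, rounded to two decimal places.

Wed: in 09:20→09:15, out 14:16→14:15; 5 h 0 min
Thu: in 10:14→10:15, out 22:08→22:15; 12 h 0 min
Fri: in 07:41→07:45, out 12:28→12:30; 4 h 45 min
Total credited: 21 h 45 min.

21.75 hours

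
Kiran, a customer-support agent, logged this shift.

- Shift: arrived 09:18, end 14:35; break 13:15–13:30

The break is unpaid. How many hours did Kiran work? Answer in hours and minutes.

Shift: 09:18–14:35 = 5 h 17 min; less 15 min break → 5 h 2 min

5 h 2 min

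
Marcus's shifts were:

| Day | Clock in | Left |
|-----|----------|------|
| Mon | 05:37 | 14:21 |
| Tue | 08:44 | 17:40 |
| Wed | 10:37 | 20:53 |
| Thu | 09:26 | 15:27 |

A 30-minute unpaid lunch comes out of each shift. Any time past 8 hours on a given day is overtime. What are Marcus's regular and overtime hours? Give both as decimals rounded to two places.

Regular 29.52 hours, overtime 2.43 hours

Mon: 05:37–14:21 = 8 h 44 min; less 30 min break → 8 h 14 min
Tue: 08:44–17:40 = 8 h 56 min; less 30 min break → 8 h 26 min
Wed: 10:37–20:53 = 10 h 16 min; less 30 min break → 9 h 46 min
Thu: 09:26–15:27 = 6 h 1 min; less 30 min break → 5 h 31 min
Mon reg 8 h 0 min / OT 0 h 14 min; Tue reg 8 h 0 min / OT 0 h 26 min; Wed reg 8 h 0 min / OT 1 h 46 min; Thu reg 5 h 31 min / OT 0 h 0 min.
Totals: regular 29 h 31 min, overtime 2 h 26 min.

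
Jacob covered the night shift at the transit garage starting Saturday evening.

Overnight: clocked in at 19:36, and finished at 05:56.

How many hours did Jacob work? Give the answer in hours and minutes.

Overnight: 19:36 → midnight = 4 h 24 min; midnight → 05:56 = 5 h 56 min; span 10 h 20 min

10 h 20 min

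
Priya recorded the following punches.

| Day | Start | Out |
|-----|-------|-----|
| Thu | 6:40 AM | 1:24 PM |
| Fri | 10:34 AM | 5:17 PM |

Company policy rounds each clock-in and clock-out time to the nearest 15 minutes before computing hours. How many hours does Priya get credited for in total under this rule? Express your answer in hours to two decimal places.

13.50 hours

Thu: in 6:40 AM→6:45 AM, out 1:24 PM→1:30 PM; 6 h 45 min
Fri: in 10:34 AM→10:30 AM, out 5:17 PM→5:15 PM; 6 h 45 min
Total credited: 13 h 30 min.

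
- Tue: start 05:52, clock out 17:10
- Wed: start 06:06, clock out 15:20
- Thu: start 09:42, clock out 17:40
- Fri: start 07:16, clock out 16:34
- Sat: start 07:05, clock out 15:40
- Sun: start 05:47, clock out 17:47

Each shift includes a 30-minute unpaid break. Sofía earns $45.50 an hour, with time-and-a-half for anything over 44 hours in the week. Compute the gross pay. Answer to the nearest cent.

Tue: 05:52–17:10 = 11 h 18 min; less 30 min break → 10 h 48 min
Wed: 06:06–15:20 = 9 h 14 min; less 30 min break → 8 h 44 min
Thu: 09:42–17:40 = 7 h 58 min; less 30 min break → 7 h 28 min
Fri: 07:16–16:34 = 9 h 18 min; less 30 min break → 8 h 48 min
Sat: 07:05–15:40 = 8 h 35 min; less 30 min break → 8 h 5 min
Sun: 05:47–17:47 = 12 h 0 min; less 30 min break → 11 h 30 min
Total worked: 55 h 23 min = 3323 min.
Regular 44 h 0 min = 2640 min at $45.50/h; overtime 11 h 23 min = 683 min at $68.25/h.
Pay = (2640 × $45.50 + 683 × $68.25) ÷ 60 = $2778.91.

$2778.91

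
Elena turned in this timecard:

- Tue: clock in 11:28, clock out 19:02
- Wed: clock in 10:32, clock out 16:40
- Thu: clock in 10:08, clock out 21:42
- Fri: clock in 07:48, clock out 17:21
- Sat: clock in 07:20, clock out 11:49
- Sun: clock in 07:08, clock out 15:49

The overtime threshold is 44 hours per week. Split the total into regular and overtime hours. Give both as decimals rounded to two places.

Tue: 11:28–19:02 = 7 h 34 min
Wed: 10:32–16:40 = 6 h 8 min
Thu: 10:08–21:42 = 11 h 34 min
Fri: 07:48–17:21 = 9 h 33 min
Sat: 07:20–11:49 = 4 h 29 min
Sun: 07:08–15:49 = 8 h 41 min
Total worked: 47 h 59 min = 47.98 h.
Threshold 44 h → overtime 3 h 59 min, regular 44 h 0 min.

Regular 44.00 hours, overtime 3.98 hours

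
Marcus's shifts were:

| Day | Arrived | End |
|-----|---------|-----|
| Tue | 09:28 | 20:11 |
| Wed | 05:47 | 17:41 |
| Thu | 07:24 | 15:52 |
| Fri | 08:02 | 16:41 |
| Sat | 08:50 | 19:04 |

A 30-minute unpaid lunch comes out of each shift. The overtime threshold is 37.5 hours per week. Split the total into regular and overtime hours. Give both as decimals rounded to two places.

Regular 37.50 hours, overtime 9.97 hours

Tue: 09:28–20:11 = 10 h 43 min; less 30 min break → 10 h 13 min
Wed: 05:47–17:41 = 11 h 54 min; less 30 min break → 11 h 24 min
Thu: 07:24–15:52 = 8 h 28 min; less 30 min break → 7 h 58 min
Fri: 08:02–16:41 = 8 h 39 min; less 30 min break → 8 h 9 min
Sat: 08:50–19:04 = 10 h 14 min; less 30 min break → 9 h 44 min
Total worked: 47 h 28 min = 47.47 h.
Threshold 37.5 h → overtime 9 h 58 min, regular 37 h 30 min.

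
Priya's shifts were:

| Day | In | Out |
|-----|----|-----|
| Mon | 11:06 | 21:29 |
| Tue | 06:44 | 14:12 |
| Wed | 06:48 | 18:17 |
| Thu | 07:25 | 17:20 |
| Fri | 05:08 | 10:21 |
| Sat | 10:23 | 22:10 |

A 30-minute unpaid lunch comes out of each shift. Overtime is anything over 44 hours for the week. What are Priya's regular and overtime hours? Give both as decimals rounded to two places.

Mon: 11:06–21:29 = 10 h 23 min; less 30 min break → 9 h 53 min
Tue: 06:44–14:12 = 7 h 28 min; less 30 min break → 6 h 58 min
Wed: 06:48–18:17 = 11 h 29 min; less 30 min break → 10 h 59 min
Thu: 07:25–17:20 = 9 h 55 min; less 30 min break → 9 h 25 min
Fri: 05:08–10:21 = 5 h 13 min; less 30 min break → 4 h 43 min
Sat: 10:23–22:10 = 11 h 47 min; less 30 min break → 11 h 17 min
Total worked: 53 h 15 min = 53.25 h.
Threshold 44 h → overtime 9 h 15 min, regular 44 h 0 min.

Regular 44.00 hours, overtime 9.25 hours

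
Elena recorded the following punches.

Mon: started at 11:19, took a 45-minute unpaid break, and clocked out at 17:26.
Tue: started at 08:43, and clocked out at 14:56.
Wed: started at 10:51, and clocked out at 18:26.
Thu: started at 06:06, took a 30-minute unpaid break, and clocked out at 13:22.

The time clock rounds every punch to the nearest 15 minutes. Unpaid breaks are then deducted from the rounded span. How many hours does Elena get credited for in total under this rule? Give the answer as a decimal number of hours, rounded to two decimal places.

Mon: in 11:19→11:15, out 17:26→17:30; 6 h 15 min − 45 min = 5 h 30 min
Tue: in 08:43→08:45, out 14:56→15:00; 6 h 15 min
Wed: in 10:51→10:45, out 18:26→18:30; 7 h 45 min
Thu: in 06:06→06:00, out 13:22→13:15; 7 h 15 min − 30 min = 6 h 45 min
Total credited: 26 h 15 min.

26.25 hours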